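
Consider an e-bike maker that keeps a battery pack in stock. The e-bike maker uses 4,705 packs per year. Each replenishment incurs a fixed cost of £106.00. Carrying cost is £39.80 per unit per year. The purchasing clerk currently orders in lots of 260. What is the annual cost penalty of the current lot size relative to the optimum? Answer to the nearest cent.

EOQ = √(2DS/H) = √(2 × 4,705 × 106 / 39.8) ≈ 158.31.
Cost at Q* = (D/Q*)S + (Q*/2)H = √(2DSH) ≈ £6,300.71.
Cost at Q = 260: (4,705/260)×106 + (260/2)×39.8 = £1,918.19 + £5,174.00 = £7,092.19.
Excess = £7,092.19 − £6,300.71 = £791.49.

Extra cost ≈ £791.49 per year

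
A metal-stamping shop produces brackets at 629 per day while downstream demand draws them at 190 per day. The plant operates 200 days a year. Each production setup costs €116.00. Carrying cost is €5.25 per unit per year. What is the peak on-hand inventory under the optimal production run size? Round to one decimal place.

I_max ≈ 1,082.6 brackets

Annual demand D = 190 × 200 = 38,000.
Production build-up factor (1 − d/p) = 1 − 190/629 = 0.6979.
Q* = √(2DS / (H(1 − d/p))) = √(2 × 38,000 × 116 / (5.25 × 0.6979)).
= √(8,816,000 / 3.6641) ≈ 1551.134.
Maximum inventory = Q*(1 − d/p) = 1551.134 × 0.6979 ≈ 1082.588.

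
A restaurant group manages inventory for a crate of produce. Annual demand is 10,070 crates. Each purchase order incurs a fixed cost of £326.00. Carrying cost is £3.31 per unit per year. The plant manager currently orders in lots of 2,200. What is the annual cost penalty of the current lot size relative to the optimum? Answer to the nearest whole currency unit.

Extra cost ≈ £471 per year

EOQ = √(2DS/H) = √(2 × 10,070 × 326 / 3.31) ≈ 1408.40.
Cost at Q* = (D/Q*)S + (Q*/2)H = √(2DSH) ≈ £4,661.79.
Cost at Q = 2,200: (10,070/2,200)×326 + (2,200/2)×3.31 = £1,492.19 + £3,641.00 = £5,133.19.
Excess = £5,133.19 − £4,661.79 = £471.40.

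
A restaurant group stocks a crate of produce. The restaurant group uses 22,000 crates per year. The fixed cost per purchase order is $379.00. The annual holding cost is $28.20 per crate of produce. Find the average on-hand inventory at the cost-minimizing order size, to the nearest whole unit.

Q* = √(2DS/H) = √(2 × 22,000 × 379 / 28.2) ≈ 768.99.
Average inventory = Q*/2 ≈ 768.99 / 2 = 384.496.

Average inventory ≈ 384 crates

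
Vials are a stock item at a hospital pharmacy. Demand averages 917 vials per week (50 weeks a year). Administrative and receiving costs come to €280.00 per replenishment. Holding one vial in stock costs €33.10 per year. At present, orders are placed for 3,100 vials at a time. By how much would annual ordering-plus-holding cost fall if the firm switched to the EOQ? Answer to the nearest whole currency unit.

Annual demand D = 917 × 50 = 45,850.
EOQ = √(2DS/H) = √(2 × 45,850 × 280 / 33.1) ≈ 880.74.
Cost at Q* = (D/Q*)S + (Q*/2)H = √(2DSH) ≈ €29,152.63.
Cost at Q = 3,100: (45,850/3,100)×280 + (3,100/2)×33.1 = €4,141.29 + €51,305.00 = €55,446.29.
Excess = €55,446.29 − €29,152.63 = €26,293.66.

Extra cost ≈ €26,294 per year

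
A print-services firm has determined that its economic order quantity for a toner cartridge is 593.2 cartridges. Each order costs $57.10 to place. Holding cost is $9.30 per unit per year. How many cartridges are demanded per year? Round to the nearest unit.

D ≈ 28,656 cartridges per year

The basic EOQ model gives Q* = √(2DS/H); rearrange for the unknown.
From Q* = √(2DS/H): D = Q*²H / (2S) = 593.2² × 9.3 / (2 × 57.1) = 28656.235.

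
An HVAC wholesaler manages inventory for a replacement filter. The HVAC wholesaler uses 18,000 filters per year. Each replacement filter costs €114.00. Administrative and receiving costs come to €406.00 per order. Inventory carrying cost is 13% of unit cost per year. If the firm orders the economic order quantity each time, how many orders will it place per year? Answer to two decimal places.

Holding cost H = 0.13 × €114.00 = €14.8200 per unit per year.
The optimal lot size = √(2DS/H) = √(2 × 18,000 × 406 / 14.82) ≈ 993.09.
Orders per year = D / Q* = 18,000 / 993.09 ≈ 18.125.

N ≈ 18.13 orders per year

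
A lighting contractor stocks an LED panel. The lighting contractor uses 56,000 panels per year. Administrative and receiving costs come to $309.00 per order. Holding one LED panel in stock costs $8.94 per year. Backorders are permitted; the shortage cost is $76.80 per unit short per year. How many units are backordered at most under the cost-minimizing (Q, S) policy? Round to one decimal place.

With planned backorders, Q* = √(2DS/H) · √((H+B)/B).
√(2DS/H) = √(2 × 56,000 × 309 / 8.94) = 1967.522.
√((H+B)/B) = √((8.94+76.8)/76.8) = 1.0566.
Q* ≈ 2078.886.
S* = Q* · H/(H+B) = 2078.886 × 8.94/85.74 ≈ 216.763.

S* ≈ 216.8 panels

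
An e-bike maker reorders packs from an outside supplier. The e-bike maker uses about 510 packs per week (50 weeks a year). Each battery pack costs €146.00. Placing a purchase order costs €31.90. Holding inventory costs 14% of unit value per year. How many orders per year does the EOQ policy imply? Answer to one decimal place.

Annual demand D = 510 × 50 = 25,500.
Holding cost H = 0.14 × €146.00 = €20.4400 per unit per year.
EOQ = √(2DS/H) = √(2 × 25,500 × 31.9 / 20.44) ≈ 282.12.
Orders per year = D / Q* = 25,500 / 282.12 ≈ 90.386.

N ≈ 90.4 orders per year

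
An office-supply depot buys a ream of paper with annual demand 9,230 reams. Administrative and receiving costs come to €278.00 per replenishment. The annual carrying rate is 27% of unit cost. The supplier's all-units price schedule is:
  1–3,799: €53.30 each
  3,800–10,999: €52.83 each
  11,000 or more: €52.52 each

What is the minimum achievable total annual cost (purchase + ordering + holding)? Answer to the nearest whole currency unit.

TC* ≈ €500,553

Holding cost per unit per year at price C is H = 0.27·C.
For each price level, check whether its EOQ is feasible; otherwise the best quantity at that price is the breakpoint.
EOQ at €53.30 = 597.2 (feasible in tier 1): TC = 9,230×€53.30 + (9,230/597.2)×278 + (597.2/2)×0.27×€53.30 = €500,552.77.
EOQ at €52.83 = 599.8 < 3800, so use break Q=3800: TC = 9,230×€52.83 + (9,230/3800.0)×278 + (3800.0/2)×0.27×€52.83 = €515,397.94.
EOQ at €52.52 = 601.6 < 11000, so use break Q=11000: TC = 9,230×€52.52 + (9,230/11000.0)×278 + (11000.0/2)×0.27×€52.52 = €562,985.07.
Lowest total cost among the candidates is at Q = 597.2.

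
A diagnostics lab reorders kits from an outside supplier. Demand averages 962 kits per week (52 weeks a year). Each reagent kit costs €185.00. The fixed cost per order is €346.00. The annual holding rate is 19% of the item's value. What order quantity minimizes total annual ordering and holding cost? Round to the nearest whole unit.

Annual demand D = 962 × 52 = 50,024.
Holding cost H = 0.19 × €185.00 = €35.1500 per unit per year.
EOQ = √(2DS / H) = √(2 × 50,024 × 346 / 35.15).
= √(34,616,608 / 35.15) = √984,825.2632 ≈ 992.384.

Q* ≈ 992 kits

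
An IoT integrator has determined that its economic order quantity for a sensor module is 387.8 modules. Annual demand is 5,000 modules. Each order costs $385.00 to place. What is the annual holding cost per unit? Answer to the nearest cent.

H ≈ $25.60

The basic EOQ model gives Q* = √(2DS/H); rearrange for the unknown.
From Q* = √(2DS/H): H = 2DS / Q*² = 2 × 5,000 × 385 / 387.8² = 25.6003.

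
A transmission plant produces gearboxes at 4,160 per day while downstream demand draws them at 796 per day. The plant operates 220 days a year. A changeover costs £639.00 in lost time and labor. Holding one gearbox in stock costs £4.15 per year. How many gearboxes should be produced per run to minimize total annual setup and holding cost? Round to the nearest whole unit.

Annual demand D = 796 × 220 = 175,120.
Production build-up factor (1 − d/p) = 1 − 796/4,160 = 0.8087.
Q* = √(2DS / (H(1 − d/p))) = √(2 × 175,120 × 639 / (4.15 × 0.8087)).
= √(223,803,360 / 3.3559) ≈ 8166.349.

Q* ≈ 8,166 gearboxes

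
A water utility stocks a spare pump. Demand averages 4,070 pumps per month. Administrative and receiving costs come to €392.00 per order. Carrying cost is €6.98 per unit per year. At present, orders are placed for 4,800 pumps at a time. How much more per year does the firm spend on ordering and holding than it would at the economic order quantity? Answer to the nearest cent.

Extra cost ≈ €4,392.26 per year

Annual demand D = 4,070 × 12 = 48,840.
EOQ = √(2DS/H) = √(2 × 48,840 × 392 / 6.98) ≈ 2342.17.
Cost at Q* = (D/Q*)S + (Q*/2)H = √(2DSH) ≈ €16,348.34.
Cost at Q = 4,800: (48,840/4,800)×392 + (4,800/2)×6.98 = €3,988.60 + €16,752.00 = €20,740.60.
Excess = €20,740.60 − €16,348.34 = €4,392.26.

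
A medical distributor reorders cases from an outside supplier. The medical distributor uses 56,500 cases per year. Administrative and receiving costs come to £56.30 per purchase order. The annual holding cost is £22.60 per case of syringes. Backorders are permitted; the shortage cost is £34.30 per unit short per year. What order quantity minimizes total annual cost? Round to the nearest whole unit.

With planned backorders, Q* = √(2DS/H) · √((H+B)/B).
√(2DS/H) = √(2 × 56,500 × 56.3 / 22.6) = 530.566.
√((H+B)/B) = √((22.6+34.3)/34.3) = 1.2880.
Q* ≈ 683.358.

Q* ≈ 683 cases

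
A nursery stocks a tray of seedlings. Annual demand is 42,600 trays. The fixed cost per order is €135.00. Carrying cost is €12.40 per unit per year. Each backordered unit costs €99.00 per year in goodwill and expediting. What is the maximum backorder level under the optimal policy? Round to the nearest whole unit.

S* ≈ 114 trays

With planned backorders, Q* = √(2DS/H) · √((H+B)/B).
√(2DS/H) = √(2 × 42,600 × 135 / 12.4) = 963.110.
√((H+B)/B) = √((12.4+99)/99) = 1.0608.
Q* ≈ 1021.647.
S* = Q* · H/(H+B) = 1021.647 × 12.4/111.4 ≈ 113.720.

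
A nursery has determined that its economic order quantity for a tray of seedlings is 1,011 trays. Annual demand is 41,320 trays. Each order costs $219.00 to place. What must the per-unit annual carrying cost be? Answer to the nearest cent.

H ≈ $17.71

Invert the EOQ relation Q*² = 2DS/H.
From Q* = √(2DS/H): H = 2DS / Q*² = 2 × 41,320 × 219 / 1,011² = 17.7065.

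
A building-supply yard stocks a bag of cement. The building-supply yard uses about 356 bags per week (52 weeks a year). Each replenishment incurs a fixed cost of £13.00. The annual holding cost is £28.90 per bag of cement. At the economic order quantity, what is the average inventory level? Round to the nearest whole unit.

Average inventory ≈ 65 bags

Annual demand D = 356 × 52 = 18,512.
Q* = √(2DS/H) = √(2 × 18,512 × 13 / 28.9) ≈ 129.05.
Average inventory = Q*/2 ≈ 129.05 / 2 = 64.526.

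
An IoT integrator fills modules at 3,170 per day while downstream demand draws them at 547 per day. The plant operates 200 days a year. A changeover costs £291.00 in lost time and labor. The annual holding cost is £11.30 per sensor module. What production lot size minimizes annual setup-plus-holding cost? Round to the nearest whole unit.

Annual demand D = 547 × 200 = 109,400.
Production build-up factor (1 − d/p) = 1 − 547/3,170 = 0.8274.
Q* = √(2DS / (H(1 − d/p))) = √(2 × 109,400 × 291 / (11.3 × 0.8274)).
= √(63,670,800 / 9.3501) ≈ 2609.525.

Q* ≈ 2,610 modules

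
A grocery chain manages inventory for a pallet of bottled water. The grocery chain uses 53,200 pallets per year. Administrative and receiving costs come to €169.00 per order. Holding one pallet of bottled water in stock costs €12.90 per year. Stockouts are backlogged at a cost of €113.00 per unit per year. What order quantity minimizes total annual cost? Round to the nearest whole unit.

Q* ≈ 1,246 pallets

With planned backorders, Q* = √(2DS/H) · √((H+B)/B).
√(2DS/H) = √(2 × 53,200 × 169 / 12.9) = 1180.645.
√((H+B)/B) = √((12.9+113)/113) = 1.0555.
Q* ≈ 1246.215.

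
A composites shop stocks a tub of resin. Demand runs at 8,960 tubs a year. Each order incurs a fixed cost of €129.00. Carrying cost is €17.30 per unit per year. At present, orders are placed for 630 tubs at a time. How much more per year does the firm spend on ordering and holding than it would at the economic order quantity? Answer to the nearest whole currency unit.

EOQ = √(2DS/H) = √(2 × 8,960 × 129 / 17.3) ≈ 365.54.
Cost at Q* = (D/Q*)S + (Q*/2)H = √(2DSH) ≈ €6,323.93.
Cost at Q = 630: (8,960/630)×129 + (630/2)×17.3 = €1,834.67 + €5,449.50 = €7,284.17.
Excess = €7,284.17 − €6,323.93 = €960.24.

Extra cost ≈ €960 per year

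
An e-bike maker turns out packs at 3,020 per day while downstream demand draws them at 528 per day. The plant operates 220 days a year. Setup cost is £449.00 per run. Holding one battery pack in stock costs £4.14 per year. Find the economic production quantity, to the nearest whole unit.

Annual demand D = 528 × 220 = 116,160.
Production build-up factor (1 − d/p) = 1 − 528/3,020 = 0.8252.
Q* = √(2DS / (H(1 − d/p))) = √(2 × 116,160 × 449 / (4.14 × 0.8252)).
= √(104,311,680 / 3.4162) ≈ 5525.808.

Q* ≈ 5,526 packs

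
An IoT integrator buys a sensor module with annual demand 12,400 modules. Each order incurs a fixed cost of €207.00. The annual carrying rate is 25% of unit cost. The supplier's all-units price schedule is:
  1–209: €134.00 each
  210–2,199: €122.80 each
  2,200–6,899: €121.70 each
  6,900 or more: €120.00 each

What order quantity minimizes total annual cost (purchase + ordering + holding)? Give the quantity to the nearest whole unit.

Q* ≈ 409 modules

Holding cost per unit per year at price C is H = 0.25·C.
Candidates are each tier's EOQ (if it falls in that tier) and each price-break quantity.
Tier 1 (€134.00): EOQ = 391.5 exceeds tier's upper bound 209, so this tier is dominated.
EOQ at €122.80 = 408.9 (feasible in tier 2): TC = 12,400×€122.80 + (12,400/408.9)×207 + (408.9/2)×0.25×€122.80 = €1,535,273.94.
EOQ at €121.70 = 410.8 < 2200, so use break Q=2200: TC = 12,400×€121.70 + (12,400/2200.0)×207 + (2200.0/2)×0.25×€121.70 = €1,543,714.23.
EOQ at €120.00 = 413.7 < 6900, so use break Q=6900: TC = 12,400×€120.00 + (12,400/6900.0)×207 + (6900.0/2)×0.25×€120.00 = €1,591,872.00.
Lowest total cost is €1,535,273.94 at Q = 408.9.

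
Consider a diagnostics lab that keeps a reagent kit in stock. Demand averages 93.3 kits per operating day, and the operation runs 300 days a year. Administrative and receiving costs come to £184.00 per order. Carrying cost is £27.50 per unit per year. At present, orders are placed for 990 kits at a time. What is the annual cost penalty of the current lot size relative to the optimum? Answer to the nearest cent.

Annual demand D = 93.3 × 300 = 27,990.
EOQ = √(2DS/H) = √(2 × 27,990 × 184 / 27.5) ≈ 612.01.
Cost at Q* = (D/Q*)S + (Q*/2)H = √(2DSH) ≈ £16,830.29.
Cost at Q = 990: (27,990/990)×184 + (990/2)×27.5 = £5,202.18 + £13,612.50 = £18,814.68.
Excess = £18,814.68 − £16,830.29 = £1,984.39.

Extra cost ≈ £1,984.39 per year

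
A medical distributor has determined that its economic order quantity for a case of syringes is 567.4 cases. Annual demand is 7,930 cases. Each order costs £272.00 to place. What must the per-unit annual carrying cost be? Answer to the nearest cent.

Invert the EOQ relation Q*² = 2DS/H.
From Q* = √(2DS/H): H = 2DS / Q*² = 2 × 7,930 × 272 / 567.4² = 13.3996.

H ≈ £13.40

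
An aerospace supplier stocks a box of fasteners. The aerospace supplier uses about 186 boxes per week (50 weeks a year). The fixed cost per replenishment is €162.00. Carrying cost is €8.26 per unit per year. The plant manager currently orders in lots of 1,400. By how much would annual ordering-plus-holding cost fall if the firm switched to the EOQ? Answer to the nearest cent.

Extra cost ≈ €1,869.25 per year

Annual demand D = 186 × 50 = 9,300.
EOQ = √(2DS/H) = √(2 × 9,300 × 162 / 8.26) ≈ 603.98.
Cost at Q* = (D/Q*)S + (Q*/2)H = √(2DSH) ≈ €4,988.89.
Cost at Q = 1,400: (9,300/1,400)×162 + (1,400/2)×8.26 = €1,076.14 + €5,782.00 = €6,858.14.
Excess = €6,858.14 − €4,988.89 = €1,869.25.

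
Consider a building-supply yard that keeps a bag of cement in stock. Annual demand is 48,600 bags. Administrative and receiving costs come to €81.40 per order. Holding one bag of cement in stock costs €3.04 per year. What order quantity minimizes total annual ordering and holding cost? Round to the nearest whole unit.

EOQ = √(2DS / H) = √(2 × 48,600 × 81.4 / 3.04).
= √(7,912,080 / 3.04) = √2,602,657.8947 ≈ 1613.276.

Q* ≈ 1,613 bags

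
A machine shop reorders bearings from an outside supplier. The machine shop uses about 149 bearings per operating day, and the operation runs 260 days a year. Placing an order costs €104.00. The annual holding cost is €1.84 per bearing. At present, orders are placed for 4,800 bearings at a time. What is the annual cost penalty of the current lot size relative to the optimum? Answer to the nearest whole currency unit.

Extra cost ≈ €1,405 per year

Annual demand D = 149 × 260 = 38,740.
EOQ = √(2DS/H) = √(2 × 38,740 × 104 / 1.84) ≈ 2092.68.
Cost at Q* = (D/Q*)S + (Q*/2)H = √(2DSH) ≈ €3,850.53.
Cost at Q = 4,800: (38,740/4,800)×104 + (4,800/2)×1.84 = €839.37 + €4,416.00 = €5,255.37.
Excess = €5,255.37 − €3,850.53 = €1,404.84.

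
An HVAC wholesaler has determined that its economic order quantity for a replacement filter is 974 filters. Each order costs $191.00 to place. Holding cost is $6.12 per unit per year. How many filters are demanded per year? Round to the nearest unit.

D ≈ 15,199 filters per year

Invert the EOQ relation Q*² = 2DS/H.
From Q* = √(2DS/H): D = Q*²H / (2S) = 974² × 6.12 / (2 × 191) = 15198.684.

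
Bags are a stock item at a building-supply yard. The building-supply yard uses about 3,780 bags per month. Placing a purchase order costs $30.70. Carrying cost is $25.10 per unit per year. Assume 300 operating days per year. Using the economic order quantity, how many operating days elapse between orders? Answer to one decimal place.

Annual demand D = 3,780 × 12 = 45,360.
EOQ = √(2DS/H) = √(2 × 45,360 × 30.7 / 25.1) ≈ 333.11.
Cycle time = Q*/D × 300 = 333.11 / 45,360 × 300 ≈ 2.203 days.

T ≈ 2.2 days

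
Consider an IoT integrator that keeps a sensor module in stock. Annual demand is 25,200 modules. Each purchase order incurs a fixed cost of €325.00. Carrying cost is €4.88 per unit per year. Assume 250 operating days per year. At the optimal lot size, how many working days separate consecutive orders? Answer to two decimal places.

The optimal lot size = √(2DS/H) = √(2 × 25,200 × 325 / 4.88) ≈ 1832.09.
Cycle time = Q*/D × 250 = 1832.09 / 25,200 × 250 ≈ 18.176 days.

T ≈ 18.18 days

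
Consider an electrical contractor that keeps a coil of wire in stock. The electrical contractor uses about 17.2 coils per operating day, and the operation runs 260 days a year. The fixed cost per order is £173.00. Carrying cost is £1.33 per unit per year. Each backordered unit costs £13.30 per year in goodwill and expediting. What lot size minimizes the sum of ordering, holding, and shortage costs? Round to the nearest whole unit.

Q* ≈ 1,131 coils

Annual demand D = 17.2 × 260 = 4,472.
With planned backorders, Q* = √(2DS/H) · √((H+B)/B).
√(2DS/H) = √(2 × 4,472 × 173 / 1.33) = 1078.607.
√((H+B)/B) = √((1.33+13.3)/13.3) = 1.0488.
Q* ≈ 1131.252.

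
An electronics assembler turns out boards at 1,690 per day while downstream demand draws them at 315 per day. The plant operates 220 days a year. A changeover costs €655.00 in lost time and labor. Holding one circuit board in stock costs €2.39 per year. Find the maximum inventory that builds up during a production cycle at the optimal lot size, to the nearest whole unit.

I_max ≈ 5,559 boards

Annual demand D = 315 × 220 = 69,300.
Production build-up factor (1 − d/p) = 1 − 315/1,690 = 0.8136.
Q* = √(2DS / (H(1 − d/p))) = √(2 × 69,300 × 655 / (2.39 × 0.8136)).
= √(90,783,000 / 1.9445) ≈ 6832.747.
Maximum inventory = Q*(1 − d/p) = 6832.747 × 0.8136 ≈ 5559.187.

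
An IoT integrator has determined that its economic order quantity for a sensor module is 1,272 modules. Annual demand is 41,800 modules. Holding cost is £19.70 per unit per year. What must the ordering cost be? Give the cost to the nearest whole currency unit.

S ≈ £381

Invert the EOQ relation Q*² = 2DS/H.
From Q* = √(2DS/H): S = Q*²H / (2D) = 1,272² × 19.7 / (2 × 41,800) = 381.2713.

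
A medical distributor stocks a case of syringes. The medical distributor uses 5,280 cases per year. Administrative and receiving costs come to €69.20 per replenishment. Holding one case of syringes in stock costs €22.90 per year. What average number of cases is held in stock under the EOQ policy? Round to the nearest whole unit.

Average inventory ≈ 89 cases

EOQ = √(2DS/H) = √(2 × 5,280 × 69.2 / 22.9) ≈ 178.64.
Average inventory = Q*/2 ≈ 178.64 / 2 = 89.318.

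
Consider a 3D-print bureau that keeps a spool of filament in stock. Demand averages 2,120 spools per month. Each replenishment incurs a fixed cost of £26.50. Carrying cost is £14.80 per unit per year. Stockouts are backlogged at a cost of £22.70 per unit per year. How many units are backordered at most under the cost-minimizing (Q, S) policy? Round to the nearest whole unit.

Annual demand D = 2,120 × 12 = 25,440.
With planned backorders, Q* = √(2DS/H) · √((H+B)/B).
√(2DS/H) = √(2 × 25,440 × 26.5 / 14.8) = 301.832.
√((H+B)/B) = √((14.8+22.7)/22.7) = 1.2853.
Q* ≈ 387.943.
S* = Q* · H/(H+B) = 387.943 × 14.8/37.5 ≈ 153.108.

S* ≈ 153 spools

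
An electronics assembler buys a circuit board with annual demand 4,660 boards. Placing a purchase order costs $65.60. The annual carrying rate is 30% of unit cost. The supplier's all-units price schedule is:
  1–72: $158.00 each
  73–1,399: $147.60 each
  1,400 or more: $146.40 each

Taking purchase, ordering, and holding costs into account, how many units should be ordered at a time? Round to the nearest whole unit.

Q* ≈ 118 boards

Holding cost per unit per year at price C is H = 0.30·C.
Evaluate total cost at each tier's feasible EOQ or, if the EOQ is below the tier, at the tier's minimum quantity.
Tier 1 ($158.00): EOQ = 113.6 exceeds tier's upper bound 72, so this tier is dominated.
EOQ at $147.60 = 117.5 (feasible in tier 2): TC = 4,660×$147.60 + (4,660/117.5)×65.6 + (117.5/2)×0.30×$147.60 = $693,019.12.
EOQ at $146.40 = 118.0 < 1400, so use break Q=1400: TC = 4,660×$146.40 + (4,660/1400.0)×65.6 + (1400.0/2)×0.30×$146.40 = $713,186.35.
Lowest total cost is $693,019.12 at Q = 117.5.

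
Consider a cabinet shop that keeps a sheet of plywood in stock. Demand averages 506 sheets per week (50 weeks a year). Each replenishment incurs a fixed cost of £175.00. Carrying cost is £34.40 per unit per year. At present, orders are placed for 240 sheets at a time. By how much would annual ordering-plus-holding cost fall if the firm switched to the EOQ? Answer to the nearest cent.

Extra cost ≈ £5,122.78 per year

Annual demand D = 506 × 50 = 25,300.
EOQ = √(2DS/H) = √(2 × 25,300 × 175 / 34.4) ≈ 507.36.
Cost at Q* = (D/Q*)S + (Q*/2)H = √(2DSH) ≈ £17,453.14.
Cost at Q = 240: (25,300/240)×175 + (240/2)×34.4 = £18,447.92 + £4,128.00 = £22,575.92.
Excess = £22,575.92 − £17,453.14 = £5,122.78.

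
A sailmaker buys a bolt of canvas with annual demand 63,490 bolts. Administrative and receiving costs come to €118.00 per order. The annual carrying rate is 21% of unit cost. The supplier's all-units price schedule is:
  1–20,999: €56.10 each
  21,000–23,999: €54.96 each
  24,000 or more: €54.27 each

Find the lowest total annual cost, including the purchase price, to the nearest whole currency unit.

TC* ≈ €3,575,075

Holding cost per unit per year at price C is H = 0.21·C.
Evaluate total cost at each tier's feasible EOQ or, if the EOQ is below the tier, at the tier's minimum quantity.
EOQ at €56.10 = 1127.8 (feasible in tier 1): TC = 63,490×€56.10 + (63,490/1127.8)×118 + (1127.8/2)×0.21×€56.10 = €3,575,075.17.
EOQ at €54.96 = 1139.4 < 21000, so use break Q=21000: TC = 63,490×€54.96 + (63,490/21000.0)×118 + (21000.0/2)×0.21×€54.96 = €3,610,953.95.
EOQ at €54.27 = 1146.6 < 24000, so use break Q=24000: TC = 63,490×€54.27 + (63,490/24000.0)×118 + (24000.0/2)×0.21×€54.27 = €3,582,674.86.
Lowest total cost among the candidates is at Q = 1127.8.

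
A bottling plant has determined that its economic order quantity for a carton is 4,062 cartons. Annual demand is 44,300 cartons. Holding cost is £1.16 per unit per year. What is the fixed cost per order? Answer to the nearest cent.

The basic EOQ model gives Q* = √(2DS/H); rearrange for the unknown.
From Q* = √(2DS/H): S = Q*²H / (2D) = 4,062² × 1.16 / (2 × 44,300) = 216.0250.

S ≈ £216.03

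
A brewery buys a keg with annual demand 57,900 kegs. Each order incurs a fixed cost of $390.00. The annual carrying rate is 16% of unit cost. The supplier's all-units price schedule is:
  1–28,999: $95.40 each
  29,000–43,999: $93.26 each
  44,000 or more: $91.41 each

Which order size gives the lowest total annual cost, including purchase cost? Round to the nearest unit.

Q* ≈ 1,720 kegs

Holding cost per unit per year at price C is H = 0.16·C.
Candidates are each tier's EOQ (if it falls in that tier) and each price-break quantity.
EOQ at $95.40 = 1720.1 (feasible in tier 1): TC = 57,900×$95.40 + (57,900/1720.1)×390 + (1720.1/2)×0.16×$95.40 = $5,549,915.53.
EOQ at $93.26 = 1739.7 < 29000, so use break Q=29000: TC = 57,900×$93.26 + (57,900/29000.0)×390 + (29000.0/2)×0.16×$93.26 = $5,616,895.86.
EOQ at $91.41 = 1757.2 < 44000, so use break Q=44000: TC = 57,900×$91.41 + (57,900/44000.0)×390 + (44000.0/2)×0.16×$91.41 = $5,614,915.40.
Lowest total cost is $5,549,915.53 at Q = 1720.1.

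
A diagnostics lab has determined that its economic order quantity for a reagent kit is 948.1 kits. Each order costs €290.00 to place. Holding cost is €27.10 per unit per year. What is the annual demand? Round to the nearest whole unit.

Invert the EOQ relation Q*² = 2DS/H.
From Q* = √(2DS/H): D = Q*²H / (2S) = 948.1² × 27.1 / (2 × 290) = 42000.029.

D ≈ 42,000 kits per year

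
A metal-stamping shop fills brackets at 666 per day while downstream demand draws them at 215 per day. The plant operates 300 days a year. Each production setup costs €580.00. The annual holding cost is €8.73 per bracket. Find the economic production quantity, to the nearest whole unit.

Q* ≈ 3,558 brackets

Annual demand D = 215 × 300 = 64,500.
Production build-up factor (1 − d/p) = 1 − 215/666 = 0.6772.
Q* = √(2DS / (H(1 − d/p))) = √(2 × 64,500 × 580 / (8.73 × 0.6772)).
= √(74,820,000 / 5.9118) ≈ 3557.546.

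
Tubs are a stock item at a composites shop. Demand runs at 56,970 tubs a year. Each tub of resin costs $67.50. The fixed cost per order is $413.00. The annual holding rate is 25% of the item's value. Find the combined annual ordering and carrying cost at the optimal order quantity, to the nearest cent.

Holding cost H = 0.25 × $67.50 = $16.8750 per unit per year.
The optimal lot size = √(2DS/H) = √(2 × 56,970 × 413 / 16.875) ≈ 1669.90.
At Q*, ordering cost (D/Q*)S equals holding cost (Q*/2)H, each = √(DSH/2).
Minimum total = √(2DSH) = √(2 × 56,970 × 413 × 16.875) ≈ 28179.613.

TC* ≈ $28,179.61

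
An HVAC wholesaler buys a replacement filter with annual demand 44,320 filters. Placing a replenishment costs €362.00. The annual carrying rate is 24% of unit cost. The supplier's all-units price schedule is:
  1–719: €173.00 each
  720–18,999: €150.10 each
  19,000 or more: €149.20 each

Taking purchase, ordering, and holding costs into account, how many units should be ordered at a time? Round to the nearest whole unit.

Holding cost per unit per year at price C is H = 0.24·C.
Candidates are each tier's EOQ (if it falls in that tier) and each price-break quantity.
Tier 1 (€173.00): EOQ = 879.1 exceeds tier's upper bound 719, so this tier is dominated.
EOQ at €150.10 = 943.8 (feasible in tier 2): TC = 44,320×€150.10 + (44,320/943.8)×362 + (943.8/2)×0.24×€150.10 = €6,686,430.92.
EOQ at €149.20 = 946.6 < 19000, so use break Q=19000: TC = 44,320×€149.20 + (44,320/19000.0)×362 + (19000.0/2)×0.24×€149.20 = €6,953,564.41.
Lowest total cost is €6,686,430.92 at Q = 943.8.

Q* ≈ 944 filters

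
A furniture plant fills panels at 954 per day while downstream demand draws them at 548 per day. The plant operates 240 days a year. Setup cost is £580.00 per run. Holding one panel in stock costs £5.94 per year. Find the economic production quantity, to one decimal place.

Annual demand D = 548 × 240 = 131,520.
Production build-up factor (1 − d/p) = 1 − 548/954 = 0.4256.
Q* = √(2DS / (H(1 − d/p))) = √(2 × 131,520 × 580 / (5.94 × 0.4256)).
= √(152,563,200 / 2.5279) ≈ 7768.601.

Q* ≈ 7,768.6 panels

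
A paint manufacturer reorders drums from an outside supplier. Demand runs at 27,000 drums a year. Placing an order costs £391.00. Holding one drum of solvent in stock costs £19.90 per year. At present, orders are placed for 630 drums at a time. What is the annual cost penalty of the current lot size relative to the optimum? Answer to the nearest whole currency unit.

EOQ = √(2DS/H) = √(2 × 27,000 × 391 / 19.9) ≈ 1030.05.
Cost at Q* = (D/Q*)S + (Q*/2)H = √(2DSH) ≈ £20,498.01.
Cost at Q = 630: (27,000/630)×391 + (630/2)×19.9 = £16,757.14 + £6,268.50 = £23,025.64.
Excess = £23,025.64 − £20,498.01 = £2,527.63.

Extra cost ≈ £2,528 per year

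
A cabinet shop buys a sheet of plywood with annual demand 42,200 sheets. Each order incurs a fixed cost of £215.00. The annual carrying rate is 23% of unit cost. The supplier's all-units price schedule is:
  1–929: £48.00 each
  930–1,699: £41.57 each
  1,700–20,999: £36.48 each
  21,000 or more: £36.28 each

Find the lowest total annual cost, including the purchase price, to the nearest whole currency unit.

TC* ≈ £1,551,925

Holding cost per unit per year at price C is H = 0.23·C.
For each price level, check whether its EOQ is feasible; otherwise the best quantity at that price is the breakpoint.
Tier 1 (£48.00): EOQ = 1282.1 exceeds tier's upper bound 929, so this tier is dominated.
EOQ at £41.57 = 1377.6 (feasible in tier 2): TC = 42,200×£41.57 + (42,200/1377.6)×215 + (1377.6/2)×0.23×£41.57 = £1,767,425.78.
EOQ at £36.48 = 1470.6 < 1700, so use break Q=1700: TC = 42,200×£36.48 + (42,200/1700.0)×215 + (1700.0/2)×0.23×£36.48 = £1,551,924.90.
EOQ at £36.28 = 1474.7 < 21000, so use break Q=21000: TC = 42,200×£36.28 + (42,200/21000.0)×215 + (21000.0/2)×0.23×£36.28 = £1,619,064.25.
Lowest total cost among the candidates is at Q = 1700.0.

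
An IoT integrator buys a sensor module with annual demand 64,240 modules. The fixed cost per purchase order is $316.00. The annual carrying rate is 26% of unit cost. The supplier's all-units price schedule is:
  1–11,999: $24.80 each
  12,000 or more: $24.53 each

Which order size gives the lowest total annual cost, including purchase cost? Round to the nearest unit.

Q* ≈ 2,509 modules

Holding cost per unit per year at price C is H = 0.26·C.
For each price level, check whether its EOQ is feasible; otherwise the best quantity at that price is the breakpoint.
EOQ at $24.80 = 2509.3 (feasible in tier 1): TC = 64,240×$24.80 + (64,240/2509.3)×316 + (2509.3/2)×0.26×$24.80 = $1,609,331.82.
EOQ at $24.53 = 2523.1 < 12000, so use break Q=12000: TC = 64,240×$24.53 + (64,240/12000.0)×316 + (12000.0/2)×0.26×$24.53 = $1,615,765.65.
Lowest total cost is $1,609,331.82 at Q = 2509.3.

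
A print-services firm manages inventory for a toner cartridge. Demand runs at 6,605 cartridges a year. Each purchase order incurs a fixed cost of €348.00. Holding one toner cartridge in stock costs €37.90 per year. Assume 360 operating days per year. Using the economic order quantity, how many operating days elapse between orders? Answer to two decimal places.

EOQ = √(2DS/H) = √(2 × 6,605 × 348 / 37.9) ≈ 348.27.
Cycle time = Q*/D × 360 = 348.27 / 6,605 × 360 ≈ 18.982 days.

T ≈ 18.98 days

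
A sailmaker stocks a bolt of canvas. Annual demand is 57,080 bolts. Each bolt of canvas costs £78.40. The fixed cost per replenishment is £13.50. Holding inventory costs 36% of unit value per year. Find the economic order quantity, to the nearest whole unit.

Q* ≈ 234 bolts

Holding cost H = 0.36 × £78.40 = £28.2240 per unit per year.
EOQ = √(2DS / H) = √(2 × 57,080 × 13.5 / 28.224).
= √(1,541,160 / 28.224) = √54,604.5918 ≈ 233.676.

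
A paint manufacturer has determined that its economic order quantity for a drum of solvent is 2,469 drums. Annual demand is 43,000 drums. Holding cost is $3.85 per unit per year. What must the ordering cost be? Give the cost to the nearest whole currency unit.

Invert the EOQ relation Q*² = 2DS/H.
From Q* = √(2DS/H): S = Q*²H / (2D) = 2,469² × 3.85 / (2 × 43,000) = 272.9006.

S ≈ $273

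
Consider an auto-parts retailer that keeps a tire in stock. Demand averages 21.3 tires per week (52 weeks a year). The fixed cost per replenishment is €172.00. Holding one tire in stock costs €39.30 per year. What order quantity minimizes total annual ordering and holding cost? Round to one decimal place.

Annual demand D = 21.3 × 52 = 1,107.6.
EOQ = √(2DS / H) = √(2 × 1,107.6 × 172 / 39.3).
= √(381,014.4 / 39.3) = √9,695.0229 ≈ 98.463.

Q* ≈ 98.5 tires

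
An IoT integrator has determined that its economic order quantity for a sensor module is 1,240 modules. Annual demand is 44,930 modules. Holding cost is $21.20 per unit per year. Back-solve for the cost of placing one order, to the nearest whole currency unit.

S ≈ $363

Invert the EOQ relation Q*² = 2DS/H.
From Q* = √(2DS/H): S = Q*²H / (2D) = 1,240² × 21.2 / (2 × 44,930) = 362.7545.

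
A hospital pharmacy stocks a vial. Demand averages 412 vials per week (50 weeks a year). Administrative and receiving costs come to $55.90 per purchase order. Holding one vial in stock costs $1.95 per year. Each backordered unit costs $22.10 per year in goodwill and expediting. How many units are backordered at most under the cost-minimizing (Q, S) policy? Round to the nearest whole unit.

S* ≈ 92 vials

Annual demand D = 412 × 50 = 20,600.
With planned backorders, Q* = √(2DS/H) · √((H+B)/B).
√(2DS/H) = √(2 × 20,600 × 55.9 / 1.95) = 1086.769.
√((H+B)/B) = √((1.95+22.1)/22.1) = 1.0432.
Q* ≈ 1133.701.
S* = Q* · H/(H+B) = 1133.701 × 1.95/24.05 ≈ 91.922.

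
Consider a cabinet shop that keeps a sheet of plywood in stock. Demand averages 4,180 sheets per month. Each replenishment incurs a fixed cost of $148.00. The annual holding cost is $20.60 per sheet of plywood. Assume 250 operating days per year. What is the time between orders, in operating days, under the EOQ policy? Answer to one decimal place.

T ≈ 4.2 days

Annual demand D = 4,180 × 12 = 50,160.
EOQ = √(2DS/H) = √(2 × 50,160 × 148 / 20.6) ≈ 848.97.
Cycle time = Q*/D × 250 = 848.97 / 50,160 × 250 ≈ 4.231 days.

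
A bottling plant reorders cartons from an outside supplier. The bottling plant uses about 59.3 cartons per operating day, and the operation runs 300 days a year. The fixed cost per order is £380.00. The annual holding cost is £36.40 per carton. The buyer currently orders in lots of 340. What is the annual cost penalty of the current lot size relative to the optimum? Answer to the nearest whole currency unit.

Annual demand D = 59.3 × 300 = 17,790.
EOQ = √(2DS/H) = √(2 × 17,790 × 380 / 36.4) ≈ 609.46.
Cost at Q* = (D/Q*)S + (Q*/2)H = √(2DSH) ≈ £22,184.29.
Cost at Q = 340: (17,790/340)×380 + (340/2)×36.4 = £19,882.94 + £6,188.00 = £26,070.94.
Excess = £26,070.94 − £22,184.29 = £3,886.65.

Extra cost ≈ £3,887 per year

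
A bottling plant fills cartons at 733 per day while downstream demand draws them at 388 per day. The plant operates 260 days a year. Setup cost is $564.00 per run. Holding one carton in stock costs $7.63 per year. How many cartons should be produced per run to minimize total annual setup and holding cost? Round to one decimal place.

Q* ≈ 5,629.1 cartons

Annual demand D = 388 × 260 = 100,880.
Production build-up factor (1 − d/p) = 1 − 388/733 = 0.4707.
Q* = √(2DS / (H(1 − d/p))) = √(2 × 100,880 × 564 / (7.63 × 0.4707)).
= √(113,792,640 / 3.5912) ≈ 5629.078.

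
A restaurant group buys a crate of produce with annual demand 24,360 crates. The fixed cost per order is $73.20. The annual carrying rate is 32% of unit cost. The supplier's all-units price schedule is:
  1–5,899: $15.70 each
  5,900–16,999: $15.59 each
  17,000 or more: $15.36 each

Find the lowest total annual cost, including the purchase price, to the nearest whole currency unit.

Holding cost per unit per year at price C is H = 0.32·C.
Candidates are each tier's EOQ (if it falls in that tier) and each price-break quantity.
EOQ at $15.70 = 842.5 (feasible in tier 1): TC = 24,360×$15.70 + (24,360/842.5)×73.2 + (842.5/2)×0.32×$15.70 = $386,684.86.
EOQ at $15.59 = 845.5 < 5900, so use break Q=5900: TC = 24,360×$15.59 + (24,360/5900.0)×73.2 + (5900.0/2)×0.32×$15.59 = $394,791.59.
EOQ at $15.36 = 851.8 < 17000, so use break Q=17000: TC = 24,360×$15.36 + (24,360/17000.0)×73.2 + (17000.0/2)×0.32×$15.36 = $416,053.69.
Lowest total cost among the candidates is at Q = 842.5.

TC* ≈ $386,685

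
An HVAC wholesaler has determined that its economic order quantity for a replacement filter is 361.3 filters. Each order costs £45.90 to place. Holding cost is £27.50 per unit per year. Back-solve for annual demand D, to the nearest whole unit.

D ≈ 39,104 filters per year

Squaring Q* = √(2DS/H) gives Q*² = 2DS/H.
From Q* = √(2DS/H): D = Q*²H / (2S) = 361.3² × 27.5 / (2 × 45.9) = 39104.428.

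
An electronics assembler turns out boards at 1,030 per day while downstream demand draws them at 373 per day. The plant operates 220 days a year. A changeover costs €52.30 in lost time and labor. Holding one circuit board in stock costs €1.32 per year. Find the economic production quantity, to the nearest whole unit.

Q* ≈ 3,193 boards

Annual demand D = 373 × 220 = 82,060.
Production build-up factor (1 − d/p) = 1 − 373/1,030 = 0.6379.
Q* = √(2DS / (H(1 − d/p))) = √(2 × 82,060 × 52.3 / (1.32 × 0.6379)).
= √(8,583,476 / 0.842) ≈ 3192.865.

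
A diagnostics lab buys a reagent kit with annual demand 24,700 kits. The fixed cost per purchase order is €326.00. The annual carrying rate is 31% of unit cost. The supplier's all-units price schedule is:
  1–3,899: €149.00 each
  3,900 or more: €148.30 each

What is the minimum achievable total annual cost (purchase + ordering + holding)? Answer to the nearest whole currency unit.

Holding cost per unit per year at price C is H = 0.31·C.
Candidates are each tier's EOQ (if it falls in that tier) and each price-break quantity.
EOQ at €149.00 = 590.5 (feasible in tier 1): TC = 24,700×€149.00 + (24,700/590.5)×326 + (590.5/2)×0.31×€149.00 = €3,707,573.84.
EOQ at €148.30 = 591.9 < 3900, so use break Q=3900: TC = 24,700×€148.30 + (24,700/3900.0)×326 + (3900.0/2)×0.31×€148.30 = €3,754,722.02.
Lowest total cost among the candidates is at Q = 590.5.

TC* ≈ €3,707,574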